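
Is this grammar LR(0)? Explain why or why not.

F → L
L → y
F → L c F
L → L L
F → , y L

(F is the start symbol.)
No. Shift-reduce conflict between [F → L .] and [F → L . c F]

A grammar is LR(0) if no state in the canonical LR(0) collection has:
  - both a shift item (dot before a terminal) and a complete item (shift-reduce conflict), or
  - two or more complete items (reduce-reduce conflict; the accept item [F' → F .] counts as a complete item here).

Augment with F' → F and build the canonical LR(0) collection (I0 = CLOSURE({[F' → . F]}), then GOTO on every symbol after a dot until no new states appear). It has 10 states:
  I0: { [F → . , y L], [F → . L c F], [F → . L], [F' → . F], [L → . L L], [L → . y] }  — shift
  I1: { [F → , . y L] }  — shift
  I2: { [F' → F .] }  — accept
  I3: { [F → L . c F], [F → L .], [L → . L L], [L → . y], [L → L . L] }  — shift, reduce
  I4: { [L → y .] }  — reduce
  I5: { [L → . L L], [L → . y], [L → L . L], [L → L L .] }  — shift, reduce
  I6: { [F → . , y L], [F → . L c F], [F → . L], [F → L c . F], [L → . L L], [L → . y] }  — shift
  I7: { [F → L c F .] }  — reduce
  I8: { [F → , y . L], [L → . L L], [L → . y] }  — shift
  I9: { [F → , y L .], [L → . L L], [L → . y], [L → L . L] }  — shift, reduce

Conflict in state I3:
  Shift-reduce conflict between [F → L .] and [F → L . c F]
So the grammar is NOT LR(0).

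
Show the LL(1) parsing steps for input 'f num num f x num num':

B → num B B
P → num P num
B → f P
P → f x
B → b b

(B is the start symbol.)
LL(1) parsing maintains a stack (initially the start symbol over $) and the input. At each step: if the stack top is a terminal, match it against the current input token; if it is a non-terminal N, replace it with the RHS of M[N, lookahead] (the unique production whose predict set contains the lookahead).

Stack is shown with the top on the left.

Stack            Input                    Action
------------------------------------------------
B $              f num num f x num num $  output B → f P
f P $            f num num f x num num $  match 'f'
P $              num num f x num num $    output P → num P num
num P num $      num num f x num num $    match 'num'
P num $          num f x num num $        output P → num P num
num P num num $  num f x num num $        match 'num'
P num num $      f x num num $            output P → f x
f x num num $    f x num num $            match 'f'
x num num $      x num num $              match 'x'
num num $        num num $                match 'num'
num $            num $                    match 'num'
$                $                        accept

The string is accepted.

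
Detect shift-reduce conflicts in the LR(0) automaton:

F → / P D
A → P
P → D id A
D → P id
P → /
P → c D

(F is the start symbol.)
Yes — I7: [P → c D .] vs [P → D . id A]; I12: [A → P .] vs [D → P . id]; I13: [F → / P D .] vs [P → D . id A]

A shift-reduce conflict occurs when an LR(0) state has both:
  - a complete (reduce) item [A → α .] (dot at the end), and
  - a shift item [B → β . c γ] (dot before a terminal).

Augment with F' → F and build the canonical LR(0) collection (I0 = CLOSURE({[F' → . F]}), then GOTO on every symbol after a dot until no new states appear). It has 14 states:
  I0: { [F → . / P D], [F' → . F] }  — shift
  I1: { [D → . P id], [F → / . P D], [P → . /], [P → . D id A], [P → . c D] }  — shift
  I2: { [F' → F .] }  — accept
  I3: { [P → / .] }  — reduce
  I4: { [P → D . id A] }  — shift
  I5: { [D → . P id], [D → P . id], [F → / P . D], [P → . /], [P → . D id A], [P → . c D] }  — shift
  I6: { [D → . P id], [P → . /], [P → . D id A], [P → . c D], [P → c . D] }  — shift
  I7: { [P → D . id A], [P → c D .] }  — shift, reduce
  I8: { [D → P . id] }  — shift
  I9: { [D → P id .] }  — reduce
  I10: { [A → . P], [D → . P id], [P → . /], [P → . D id A], [P → . c D], [P → D id . A] }  — shift
  I11: { [P → D id A .] }  — reduce
  I12: { [A → P .], [D → P . id] }  — shift, reduce
  I13: { [F → / P D .], [P → D . id A] }  — shift, reduce

I7 contains reduce item [P → c D .] and shift item [P → D . id A] — shift-reduce conflict.
I12 contains reduce item [A → P .] and shift item [D → P . id] — shift-reduce conflict.
I13 contains reduce item [F → / P D .] and shift item [P → D . id A] — shift-reduce conflict.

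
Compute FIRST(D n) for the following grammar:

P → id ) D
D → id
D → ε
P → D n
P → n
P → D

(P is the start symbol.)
FIRST sets of the non-terminals involved (from the grammar, by fixed-point iteration):
  FIRST(D) = { 'id', ε }

To compute FIRST(D n), process the symbols left to right:
Symbol D is a non-terminal. Add FIRST(D) \ {ε} = { 'id' }
D is nullable (ε ∈ FIRST(D)), continue to the next symbol.
Symbol n is a terminal. Add 'n' and stop.
FIRST(D n) = { 'id', 'n' }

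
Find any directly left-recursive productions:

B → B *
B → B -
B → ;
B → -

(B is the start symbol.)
B → B *: LEFT RECURSIVE (starts with B)
B → B -: LEFT RECURSIVE (starts with B)
B → ;: starts with ';'
B → -: starts with '-'

The grammar has direct left recursion on: B.

Answer: Yes, B is left-recursive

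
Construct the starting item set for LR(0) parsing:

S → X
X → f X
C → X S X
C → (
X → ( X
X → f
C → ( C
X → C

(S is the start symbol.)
{ [C → . ( C], [C → . (], [C → . X S X], [S → . X], [S' → . S], [X → . ( X], [X → . C], [X → . f X], [X → . f] }

First, augment the grammar with S' → S
I₀ = CLOSURE({ [S' → . S] }):
  [S' → . S] has the dot before S: add [S → . X]
  [S → . X] has the dot before X: add [X → . f X], [X → . ( X], [X → . f], [X → . C]
  [X → . C] has the dot before C: add [C → . X S X], [C → . (], [C → . ( C]
No further items can be added.

I₀ = { [C → . ( C], [C → . (], [C → . X S X], [S → . X], [S' → . S], [X → . ( X], [X → . C], [X → . f X], [X → . f] }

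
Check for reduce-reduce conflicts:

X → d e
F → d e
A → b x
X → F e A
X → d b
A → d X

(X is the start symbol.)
A reduce-reduce conflict occurs when an LR(0) state has two complete items [A → α .] and [B → β .] — both call for a reduction, and with no lookahead the parser cannot choose between them.

Augment with X' → X and build the canonical LR(0) collection (I0 = CLOSURE({[X' → . X]}), then GOTO on every symbol after a dot until no new states appear). It has 12 states:
  I0: { [F → . d e], [X → . F e A], [X → . d b], [X → . d e], [X' → . X] }  — shift
  I1: { [X → F . e A] }  — shift
  I2: { [X' → X .] }  — accept
  I3: { [F → d . e], [X → d . b], [X → d . e] }  — shift
  I4: { [X → d b .] }  — reduce
  I5: { [F → d e .], [X → d e .] }  — 2 reduces
  I6: { [A → . b x], [A → . d X], [X → F e . A] }  — shift
  I7: { [X → F e A .] }  — reduce
  I8: { [A → b . x] }  — shift
  I9: { [A → d . X], [F → . d e], [X → . F e A], [X → . d b], [X → . d e] }  — shift
  I10: { [A → d X .] }  — reduce
  I11: { [A → b x .] }  — reduce

I5 contains complete items [F → d e .], [X → d e .] — reduce-reduce conflict.

Answer: Yes — I5: [F → d e .] vs [X → d e .]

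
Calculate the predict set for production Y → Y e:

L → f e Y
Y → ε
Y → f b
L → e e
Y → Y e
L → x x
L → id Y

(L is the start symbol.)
{ 'e', 'f' }

PREDICT(Y → Y e) = (FIRST(RHS) \ {ε}) ∪ (FOLLOW(Y) if ε ∈ FIRST(RHS), i.e. RHS ⇒* ε)
FIRST(Y) = { 'e', 'f', ε }
FIRST(Y e) = { 'e', 'f' }
ε ∉ FIRST(Y e), so FOLLOW(Y) is not added.
PREDICT(Y → Y e) = { 'e', 'f' }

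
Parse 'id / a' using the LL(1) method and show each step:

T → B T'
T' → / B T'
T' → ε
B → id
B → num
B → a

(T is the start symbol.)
LL(1) parsing maintains a stack (initially the start symbol over $) and the input. At each step: if the stack top is a terminal, match it against the current input token; if it is a non-terminal N, replace it with the RHS of M[N, lookahead] (the unique production whose predict set contains the lookahead).

Stack is shown with the top on the left.

Stack     Input     Action
--------------------------
T $       id / a $  output T → B T'
B T' $    id / a $  output B → id
id T' $   id / a $  match 'id'
T' $      / a $     output T' → / B T'
/ B T' $  / a $     match '/'
B T' $    a $       output B → a
a T' $    a $       match 'a'
T' $      $         output T' → ε
$         $         accept

The string is accepted.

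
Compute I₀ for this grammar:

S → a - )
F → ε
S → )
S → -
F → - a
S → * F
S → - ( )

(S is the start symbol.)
First, augment the grammar with S' → S
I₀ = CLOSURE({ [S' → . S] }):
  [S' → . S] has the dot before S: add [S → . a - )], [S → . )], [S → . -], [S → . * F], [S → . - ( )]
No further items can be added.

I₀ = { [S → . )], [S → . * F], [S → . - ( )], [S → . -], [S → . a - )], [S' → . S] }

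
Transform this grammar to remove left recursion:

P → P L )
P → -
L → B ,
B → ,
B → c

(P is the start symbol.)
P → - P'
P' → L ) P'
P' → ε
L → B ,
B → ,
B → c

P is directly left-recursive. The standard transformation for
  A → A α₁ | ... | A α_m | β₁ | ... | β_n
is
  A  → β₁ A' | ... | β_n A'
  A' → α₁ A' | ... | α_m A' | ε

P → - becomes P → - P'
P → P L ) becomes P' → L ) P'
Add P' → ε

Productions for other non-terminals are unchanged:
  L → B ,
  B → ,
  B → c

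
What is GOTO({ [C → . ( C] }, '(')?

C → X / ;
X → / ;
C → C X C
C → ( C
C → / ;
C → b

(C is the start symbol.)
GOTO(I, '(') = CLOSURE({ [A → αX.β] : [A → α.Xβ] ∈ I, X = '(' })

Items with dot before '(', with the dot advanced:
  [C → . ( C] → [C → ( . C]
Closure of the advanced items:
  [C → ( . C] has the dot before C: add [C → . X / ;], [C → . C X C], [C → . ( C], [C → . / ;], [C → . b]
  [C → . X / ;] has the dot before X: add [X → . / ;]

GOTO = { [C → ( . C], [C → . ( C], [C → . / ;], [C → . C X C], [C → . X / ;], [C → . b], [X → . / ;] }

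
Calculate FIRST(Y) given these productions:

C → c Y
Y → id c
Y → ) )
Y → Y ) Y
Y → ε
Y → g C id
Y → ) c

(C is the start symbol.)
From Y → id c:
  - id is a terminal: add 'id' and stop
From Y → ) ):
  - ')' is a terminal: add ')' and stop
From Y → Y ) Y:
  - Y is the symbol being defined: contributes nothing new
    Y is nullable, so continue to the next symbol
  - ')' is a terminal: add ')' and stop
From Y → ε:
  - ε-production, so ε ∈ FIRST(Y)
From Y → g C id:
  - g is a terminal: add 'g' and stop
From Y → ) c:
  - ')' is a terminal: add ')' and stop

Collecting: FIRST(Y) = { ')', 'g', 'id', ε }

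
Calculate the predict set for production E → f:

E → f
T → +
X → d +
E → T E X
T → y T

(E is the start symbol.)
{ 'f' }

PREDICT(E → f) = (FIRST(RHS) \ {ε}) ∪ (FOLLOW(E) if ε ∈ FIRST(RHS), i.e. RHS ⇒* ε)
FIRST(f) = { 'f' }
ε ∉ FIRST(f), so FOLLOW(E) is not added.
PREDICT(E → f) = { 'f' }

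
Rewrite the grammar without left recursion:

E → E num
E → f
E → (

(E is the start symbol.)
E → f E'
E → ( E'
E' → num E'
E' → ε

E is directly left-recursive. The standard transformation for
  A → A α₁ | ... | A α_m | β₁ | ... | β_n
is
  A  → β₁ A' | ... | β_n A'
  A' → α₁ A' | ... | α_m A' | ε

E → f becomes E → f E'
E → ( becomes E → ( E'
E → E num becomes E' → num E'
Add E' → ε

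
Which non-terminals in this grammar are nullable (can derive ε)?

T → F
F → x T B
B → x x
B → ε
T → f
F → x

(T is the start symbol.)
{ 'B' }

ε-productions: B → ε
So B is immediately nullable.
No further non-terminal can be added: every production for the remaining non-terminals contains a terminal or a non-nullable non-terminal.
Nullable = { 'B' }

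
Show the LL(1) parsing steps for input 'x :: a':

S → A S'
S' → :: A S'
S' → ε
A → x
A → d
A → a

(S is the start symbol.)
LL(1) parsing maintains a stack (initially the start symbol over $) and the input. At each step: if the stack top is a terminal, match it against the current input token; if it is a non-terminal N, replace it with the RHS of M[N, lookahead] (the unique production whose predict set contains the lookahead).

Stack is shown with the top on the left.

Stack      Input     Action
---------------------------
S $        x :: a $  output S → A S'
A S' $     x :: a $  output A → x
x S' $     x :: a $  match 'x'
S' $       :: a $    output S' → :: A S'
:: A S' $  :: a $    match '::'
A S' $     a $       output A → a
a S' $     a $       match 'a'
S' $       $         output S' → ε
$          $         accept

The string is accepted.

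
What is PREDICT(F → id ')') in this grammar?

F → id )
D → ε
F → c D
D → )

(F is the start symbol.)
PREDICT(F → id ')') = (FIRST(RHS) \ {ε}) ∪ (FOLLOW(F) if ε ∈ FIRST(RHS), i.e. RHS ⇒* ε)
FIRST(id ')') = { 'id' }
ε ∉ FIRST(id ')'), so FOLLOW(F) is not added.
PREDICT(F → id ')') = { 'id' }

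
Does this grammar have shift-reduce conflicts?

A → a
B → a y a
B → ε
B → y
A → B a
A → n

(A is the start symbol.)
Yes — I0: [B → .] vs [A → . a]; I3: [A → a .] vs [B → a . y a]

Augment with A' → A and build the canonical LR(0) collection (I0 = CLOSURE({[A' → . A]}), then GOTO on every symbol after a dot until no new states appear). It has 9 states:
  I0: { [A → . B a], [A → . a], [A → . n], [A' → . A], [B → . a y a], [B → . y], [B → .] }  — shift, reduce
  I1: { [A' → A .] }  — accept
  I2: { [A → B . a] }  — shift
  I3: { [A → a .], [B → a . y a] }  — shift, reduce
  I4: { [A → n .] }  — reduce
  I5: { [B → y .] }  — reduce
  I6: { [B → a y . a] }  — shift
  I7: { [B → a y a .] }  — reduce
  I8: { [A → B a .] }  — reduce

I0 contains reduce item [B → .] and shift items [A → . a], [A → . n], [B → . a y a], [B → . y] — shift-reduce conflict.
I3 contains reduce item [A → a .] and shift item [B → a . y a] — shift-reduce conflict.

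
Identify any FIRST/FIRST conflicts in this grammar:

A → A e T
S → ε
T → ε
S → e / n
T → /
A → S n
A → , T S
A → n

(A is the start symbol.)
Yes. A → A e T / A → S n on { 'e', 'n' }; A → A e T / A → ',' T S on { ',' }; A → A e T / A → n on { 'n' }; A → S n / A → n on { 'n' }

FIRST sets of the non-terminals at (or reachable through a nullable prefix from) the front of some alternative:
  FIRST(A) = { ',', 'e', 'n' }
  FIRST(S) = { 'e', ε }

Productions for A:
  A → A e T: FIRST = { ',', 'e', 'n' }
  A → S n: FIRST = { 'e', 'n' }
  A → , T S: FIRST = { ',' }
  A → n: FIRST = { 'n' }
Productions for S:
  S → ε: FIRST = { ε }
  S → e / n: FIRST = { 'e' }
Productions for T:
  T → ε: FIRST = { ε }
  T → /: FIRST = { '/' }

Conflict for A: A → A e T and A → S n
  Overlap: { 'e', 'n' }
Conflict for A: A → A e T and A → , T S
  Overlap: { ',' }
Conflict for A: A → A e T and A → n
  Overlap: { 'n' }
Conflict for A: A → S n and A → n
  Overlap: { 'n' }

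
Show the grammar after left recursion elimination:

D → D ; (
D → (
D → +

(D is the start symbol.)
D → ( D'
D → + D'
D' → ; ( D'
D' → ε

D is directly left-recursive. The standard transformation for
  A → A α₁ | ... | A α_m | β₁ | ... | β_n
is
  A  → β₁ A' | ... | β_n A'
  A' → α₁ A' | ... | α_m A' | ε

D → ( becomes D → ( D'
D → + becomes D → + D'
D → D ; ( becomes D' → ; ( D'
Add D' → ε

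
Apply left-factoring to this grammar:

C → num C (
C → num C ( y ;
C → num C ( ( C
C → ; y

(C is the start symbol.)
C → num C ( C'
C' → ε
C' → y ;
C' → ( C
C → ; y

Left-factoring transforms A → αβ₁ | αβ₂ into A → αA' and A' → β₁ | β₂
(α is the longest common prefix among the alternatives). Repeat until
no nonterminal has two alternatives with a common prefix.

Round 1: C has alternatives sharing prefix 'num C ('. Introduce C': C → num C ( C'
  Add: C' → ε
  Add: C' → y ;
  Add: C' → ( C

No remaining common prefixes — done.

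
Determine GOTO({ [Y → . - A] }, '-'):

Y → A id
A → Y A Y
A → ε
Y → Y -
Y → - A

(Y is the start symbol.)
{ [A → . Y A Y], [A → .], [Y → - . A], [Y → . - A], [Y → . A id], [Y → . Y -] }

GOTO(I, '-') = CLOSURE({ [A → αX.β] : [A → α.Xβ] ∈ I, X = '-' })

Items with dot before '-', with the dot advanced:
  [Y → . - A] → [Y → - . A]
Closure of the advanced items:
  [Y → - . A] has the dot before A: add [A → . Y A Y], [A → .]
  [A → . Y A Y] has the dot before Y: add [Y → . A id], [Y → . Y -], [Y → . - A]

GOTO = { [A → . Y A Y], [A → .], [Y → - . A], [Y → . - A], [Y → . A id], [Y → . Y -] }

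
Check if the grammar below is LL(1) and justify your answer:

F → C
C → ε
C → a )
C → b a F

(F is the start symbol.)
Yes, the grammar is LL(1).

A grammar is LL(1) if for each non-terminal N with multiple productions, the predict sets of those productions are pairwise disjoint, where PREDICT(N → α) = (FIRST(α) \ {ε}) ∪ (FOLLOW(N) if α ⇒* ε).

Relevant sets:
  FOLLOW(C) = { $ }

For C:
  PREDICT(C → ε) = { $ }
  PREDICT(C → a ')') = { 'a' }
  PREDICT(C → b a F) = { 'b' }
F has a single production, so nothing to check there.

All predict sets are disjoint. The grammar IS LL(1).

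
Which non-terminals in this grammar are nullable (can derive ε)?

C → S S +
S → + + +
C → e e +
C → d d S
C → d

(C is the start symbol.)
None

There are no ε-productions, so no non-terminal can derive ε.
No non-terminals are nullable.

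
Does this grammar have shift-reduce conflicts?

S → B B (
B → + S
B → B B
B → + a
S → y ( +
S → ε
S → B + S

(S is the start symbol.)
A shift-reduce conflict occurs when an LR(0) state has both:
  - a complete (reduce) item [A → α .] (dot at the end), and
  - a shift item [B → β . c γ] (dot before a terminal).

Augment with S' → S and build the canonical LR(0) collection (I0 = CLOSURE({[S' → . S]}), then GOTO on every symbol after a dot until no new states appear). It has 14 states:
  I0: { [B → . + S], [B → . + a], [B → . B B], [S → . B + S], [S → . B B (], [S → . y ( +], [S → .], [S' → . S] }  — shift, reduce
  I1: { [B → + . S], [B → + . a], [B → . + S], [B → . + a], [B → . B B], [S → . B + S], [S → . B B (], [S → . y ( +], [S → .] }  — shift, reduce
  I2: { [B → . + S], [B → . + a], [B → . B B], [B → B . B], [S → B . + S], [S → B . B (] }  — shift
  I3: { [S' → S .] }  — accept
  I4: { [S → y . ( +] }  — shift
  I5: { [S → y ( . +] }  — shift
  I6: { [S → y ( + .] }  — reduce
  I7: { [B → + . S], [B → + . a], [B → . + S], [B → . + a], [B → . B B], [S → . B + S], [S → . B B (], [S → . y ( +], [S → .], [S → B + . S] }  — shift, reduce
  I8: { [B → . + S], [B → . + a], [B → . B B], [B → B . B], [B → B B .], [S → B B . (] }  — shift, reduce
  I9: { [S → B B ( .] }  — reduce
  I10: { [B → . + S], [B → . + a], [B → . B B], [B → B . B], [B → B B .] }  — shift, reduce
  I11: { [B → + S .], [S → B + S .] }  — 2 reduces
  I12: { [B → + a .] }  — reduce
  I13: { [B → + S .] }  — reduce

I0 contains reduce item [S → .] and shift items [B → . + S], [B → . + a], [S → . y ( +] — shift-reduce conflict.
I1 contains reduce item [S → .] and shift items [B → . + S], [B → . + a], [B → + . a], [S → . y ( +] — shift-reduce conflict.
I7 contains reduce item [S → .] and shift items [B → . + S], [B → . + a], [B → + . a], [S → . y ( +] — shift-reduce conflict.
I8 contains reduce item [B → B B .] and shift items [B → . + S], [B → . + a], [S → B B . (] — shift-reduce conflict.
I10 contains reduce item [B → B B .] and shift items [B → . + S], [B → . + a] — shift-reduce conflict.

Answer: Yes — I0: [S → .] vs [B → . + S]; I1: [S → .] vs [B → . + S]; I7: [S → .] vs [B → . + S]; I8: [B → B B .] vs [B → . + S]; I10: [B → B B .] vs [B → . + S]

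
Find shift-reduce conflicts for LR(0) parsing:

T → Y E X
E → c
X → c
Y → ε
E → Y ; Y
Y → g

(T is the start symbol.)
Yes — I0: [Y → .] vs [Y → . g]; I2: [Y → .] vs [E → . c]; I7: [Y → .] vs [Y → . g]

A shift-reduce conflict occurs when an LR(0) state has both:
  - a complete (reduce) item [A → α .] (dot at the end), and
  - a shift item [B → β . c γ] (dot before a terminal).

Augment with T' → T and build the canonical LR(0) collection (I0 = CLOSURE({[T' → . T]}), then GOTO on every symbol after a dot until no new states appear). It has 11 states:
  I0: { [T → . Y E X], [T' → . T], [Y → . g], [Y → .] }  — shift, reduce
  I1: { [T' → T .] }  — accept
  I2: { [E → . Y ; Y], [E → . c], [T → Y . E X], [Y → . g], [Y → .] }  — shift, reduce
  I3: { [Y → g .] }  — reduce
  I4: { [T → Y E . X], [X → . c] }  — shift
  I5: { [E → Y . ; Y] }  — shift
  I6: { [E → c .] }  — reduce
  I7: { [E → Y ; . Y], [Y → . g], [Y → .] }  — shift, reduce
  I8: { [E → Y ; Y .] }  — reduce
  I9: { [T → Y E X .] }  — reduce
  I10: { [X → c .] }  — reduce

I0 contains reduce item [Y → .] and shift item [Y → . g] — shift-reduce conflict.
I2 contains reduce item [Y → .] and shift items [E → . c], [Y → . g] — shift-reduce conflict.
I7 contains reduce item [Y → .] and shift item [Y → . g] — shift-reduce conflict.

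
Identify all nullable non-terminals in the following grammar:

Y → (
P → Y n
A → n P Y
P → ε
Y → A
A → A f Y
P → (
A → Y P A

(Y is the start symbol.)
{ 'P' }

ε-productions: P → ε
So P is immediately nullable.
No further non-terminal can be added: every production for the remaining non-terminals contains a terminal or a non-nullable non-terminal.
Nullable = { 'P' }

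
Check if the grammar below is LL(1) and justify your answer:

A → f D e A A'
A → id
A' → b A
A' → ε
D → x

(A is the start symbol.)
A grammar is LL(1) if for each non-terminal N with multiple productions, the predict sets of those productions are pairwise disjoint, where PREDICT(N → α) = (FIRST(α) \ {ε}) ∪ (FOLLOW(N) if α ⇒* ε).

Relevant sets:
  FOLLOW(A') = { $, 'b' }

For A:
  PREDICT(A → f D e A A') = { 'f' }
  PREDICT(A → id) = { 'id' }
For A':
  PREDICT(A' → b A) = { 'b' }
  PREDICT(A' → ε) = { $, 'b' }
D has a single production, so nothing to check there.

Conflict found: Predict set conflict for A': { 'b' }
The grammar is NOT LL(1).

Answer: No. Predict set conflict for A': { 'b' }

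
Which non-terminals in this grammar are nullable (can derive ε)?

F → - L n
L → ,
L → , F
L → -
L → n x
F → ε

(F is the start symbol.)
{ 'F' }

ε-productions: F → ε
So F is immediately nullable.
No further non-terminal can be added: every production for the remaining non-terminals contains a terminal or a non-nullable non-terminal.
Nullable = { 'F' }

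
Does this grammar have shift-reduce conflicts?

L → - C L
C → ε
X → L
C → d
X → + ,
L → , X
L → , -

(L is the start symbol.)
Yes — I2: [C → .] vs [C → . d]; I8: [C → .] vs [C → . d]

A shift-reduce conflict occurs when an LR(0) state has both:
  - a complete (reduce) item [A → α .] (dot at the end), and
  - a shift item [B → β . c γ] (dot before a terminal).

Augment with L' → L and build the canonical LR(0) collection (I0 = CLOSURE({[L' → . L]}), then GOTO on every symbol after a dot until no new states appear). It has 12 states:
  I0: { [L → . , -], [L → . , X], [L → . - C L], [L' → . L] }  — shift
  I1: { [L → , . -], [L → , . X], [L → . , -], [L → . , X], [L → . - C L], [X → . + ,], [X → . L] }  — shift
  I2: { [C → . d], [C → .], [L → - . C L] }  — shift, reduce
  I3: { [L' → L .] }  — accept
  I4: { [L → - C . L], [L → . , -], [L → . , X], [L → . - C L] }  — shift
  I5: { [C → d .] }  — reduce
  I6: { [L → - C L .] }  — reduce
  I7: { [X → + . ,] }  — shift
  I8: { [C → . d], [C → .], [L → , - .], [L → - . C L] }  — shift, 2 reduces
  I9: { [X → L .] }  — reduce
  I10: { [L → , X .] }  — reduce
  I11: { [X → + , .] }  — reduce

I2 contains reduce item [C → .] and shift item [C → . d] — shift-reduce conflict.
I8 contains reduce items [C → .], [L → , - .] and shift item [C → . d] — shift-reduce conflict.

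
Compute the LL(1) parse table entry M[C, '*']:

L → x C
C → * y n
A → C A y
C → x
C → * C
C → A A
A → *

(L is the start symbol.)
C → * y n, C → * C, C → A A

To find M[C, '*'], we find productions for C where '*' is in the predict set (PREDICT(N → α) = (FIRST(α) \ {ε}) ∪ (FOLLOW(N) if α ⇒* ε)).

Relevant sets:
  FIRST(A) = { '*', 'x' }

C → * y n: PREDICT = { '*' }
  '*' is in predict set, so this production goes in M[C, '*']
C → x: PREDICT = { 'x' }
C → * C: PREDICT = { '*' }
  '*' is in predict set, so this production goes in M[C, '*']
C → A A: PREDICT = { '*', 'x' }
  '*' is in predict set, so this production goes in M[C, '*']

M[C, '*'] = C → * y n, C → * C, C → A A  (a multiply-defined cell — the grammar is not LL(1))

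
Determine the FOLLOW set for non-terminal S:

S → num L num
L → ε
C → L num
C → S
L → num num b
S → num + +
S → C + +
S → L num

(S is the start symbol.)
{ $, '+' }

S is the start symbol, so $ ∈ FOLLOW(S).
In C → S: S is at the end, add FOLLOW(C)

The FOLLOW sets referred to above (computed the same way, to a fixed point):
  FOLLOW(C) = { '+' }

Taking the union: FOLLOW(S) = { $, '+' }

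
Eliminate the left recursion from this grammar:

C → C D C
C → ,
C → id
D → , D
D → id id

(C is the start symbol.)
C is directly left-recursive. The standard transformation for
  A → A α₁ | ... | A α_m | β₁ | ... | β_n
is
  A  → β₁ A' | ... | β_n A'
  A' → α₁ A' | ... | α_m A' | ε

C → , becomes C → , C'
C → id becomes C → id C'
C → C D C becomes C' → D C C'
Add C' → ε

Productions for other non-terminals are unchanged:
  D → , D
  D → id id

Resulting grammar:
C → , C'
C → id C'
C' → D C C'
C' → ε
D → , D
D → id id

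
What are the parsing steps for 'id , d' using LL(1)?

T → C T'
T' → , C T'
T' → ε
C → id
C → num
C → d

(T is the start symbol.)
LL(1) parsing maintains a stack (initially the start symbol over $) and the input. At each step: if the stack top is a terminal, match it against the current input token; if it is a non-terminal N, replace it with the RHS of M[N, lookahead] (the unique production whose predict set contains the lookahead).

Stack is shown with the top on the left.

Stack     Input     Action
--------------------------
T $       id , d $  output T → C T'
C T' $    id , d $  output C → id
id T' $   id , d $  match 'id'
T' $      , d $     output T' → , C T'
, C T' $  , d $     match ','
C T' $    d $       output C → d
d T' $    d $       match 'd'
T' $      $         output T' → ε
$         $         accept

The string is accepted.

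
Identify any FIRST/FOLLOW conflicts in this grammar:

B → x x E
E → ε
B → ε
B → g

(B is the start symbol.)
Nullable non-terminals: B, E.

B: nullable alternative(s) B → ε; FOLLOW(B) = { $ }
  B → x x E: FIRST \ {ε} = { 'x' } — disjoint from FOLLOW(B)
  B → ε: FIRST \ {ε} = { } — this is the only nullable alternative, skip
  B → g: FIRST \ {ε} = { 'g' } — disjoint from FOLLOW(B)
E has a nullable alternative but only one production, so nothing to check.

No FIRST/FOLLOW conflicts found.

Answer: No FIRST/FOLLOW conflicts.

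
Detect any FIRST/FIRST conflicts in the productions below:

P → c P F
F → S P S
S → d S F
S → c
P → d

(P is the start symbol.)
No FIRST/FIRST conflicts.

A FIRST/FIRST conflict occurs when two productions N → α and N → β for the same non-terminal have FIRST(α) ∩ FIRST(β) ≠ ∅ (with ε ∈ FIRST of a nullable right-hand side, so two nullable alternatives also conflict).

Productions for P:
  P → c P F: FIRST = { 'c' }
  P → d: FIRST = { 'd' }
Productions for S:
  S → d S F: FIRST = { 'd' }
  S → c: FIRST = { 'c' }
F has only one production, so no FIRST/FIRST conflict is possible there.

All alternatives of each non-terminal have pairwise disjoint FIRST sets.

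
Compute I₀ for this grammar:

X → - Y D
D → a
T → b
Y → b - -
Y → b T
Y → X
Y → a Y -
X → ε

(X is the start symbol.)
{ [X → . - Y D], [X → .], [X' → . X] }

First, augment the grammar with X' → X
I₀ = CLOSURE({ [X' → . X] }):
  [X' → . X] has the dot before X: add [X → . - Y D], [X → .]
No further items can be added.

I₀ = { [X → . - Y D], [X → .], [X' → . X] }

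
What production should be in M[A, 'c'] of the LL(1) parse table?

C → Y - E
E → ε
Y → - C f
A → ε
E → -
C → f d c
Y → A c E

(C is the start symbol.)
A → ε

To find M[A, 'c'], we find productions for A where 'c' is in the predict set (PREDICT(N → α) = (FIRST(α) \ {ε}) ∪ (FOLLOW(N) if α ⇒* ε)).

Relevant sets:
  FOLLOW(A) = { 'c' }

A → ε: PREDICT = { 'c' }
  'c' is in predict set, so this production goes in M[A, 'c']

M[A, 'c'] = A → ε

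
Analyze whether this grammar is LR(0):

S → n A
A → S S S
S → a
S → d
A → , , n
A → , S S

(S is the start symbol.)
Yes, the grammar is LR(0)

A grammar is LR(0) if no state in the canonical LR(0) collection has:
  - both a shift item (dot before a terminal) and a complete item (shift-reduce conflict), or
  - two or more complete items (reduce-reduce conflict; the accept item [S' → S .] counts as a complete item here).

Augment with S' → S and build the canonical LR(0) collection (I0 = CLOSURE({[S' → . S]}), then GOTO on every symbol after a dot until no new states appear). It has 14 states:
  I0: { [S → . a], [S → . d], [S → . n A], [S' → . S] }  — shift
  I1: { [S' → S .] }  — accept
  I2: { [S → a .] }  — reduce
  I3: { [S → d .] }  — reduce
  I4: { [A → . , , n], [A → . , S S], [A → . S S S], [S → . a], [S → . d], [S → . n A], [S → n . A] }  — shift
  I5: { [A → , . , n], [A → , . S S], [S → . a], [S → . d], [S → . n A] }  — shift
  I6: { [S → n A .] }  — reduce
  I7: { [A → S . S S], [S → . a], [S → . d], [S → . n A] }  — shift
  I8: { [A → S S . S], [S → . a], [S → . d], [S → . n A] }  — shift
  I9: { [A → S S S .] }  — reduce
  I10: { [A → , , . n] }  — shift
  I11: { [A → , S . S], [S → . a], [S → . d], [S → . n A] }  — shift
  I12: { [A → , S S .] }  — reduce
  I13: { [A → , , n .] }  — reduce

Every state is either a pure shift/goto state or contains exactly one complete item and nothing to shift — no conflicts. The grammar is LR(0).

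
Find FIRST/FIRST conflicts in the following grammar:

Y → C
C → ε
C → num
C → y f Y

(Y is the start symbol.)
No FIRST/FIRST conflicts.

Productions for C:
  C → ε: FIRST = { ε }
  C → num: FIRST = { 'num' }
  C → y f Y: FIRST = { 'y' }
Y has only one production, so no FIRST/FIRST conflict is possible there.

All alternatives of each non-terminal have pairwise disjoint FIRST sets.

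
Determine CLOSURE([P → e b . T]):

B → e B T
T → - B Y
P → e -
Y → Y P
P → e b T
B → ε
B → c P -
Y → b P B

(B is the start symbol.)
Start with: [P → e b . T]
  [P → e b . T] has the dot before T: add [T → . - B Y]
No further items can be added.

CLOSURE = { [P → e b . T], [T → . - B Y] }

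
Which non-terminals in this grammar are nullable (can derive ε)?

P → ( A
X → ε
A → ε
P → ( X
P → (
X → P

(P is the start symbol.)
A non-terminal is nullable if it can derive ε (the empty string): either it has an ε-production, or it has a production whose right-hand side consists entirely of nullable non-terminals.

ε-productions: X → ε, A → ε
So X, A are immediately nullable.
No further non-terminal can be added: every production for the remaining non-terminals contains a terminal or a non-nullable non-terminal.
Nullable = { 'A', 'X' }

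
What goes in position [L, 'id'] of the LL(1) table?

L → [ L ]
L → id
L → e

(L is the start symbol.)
To find M[L, 'id'], we find productions for L where 'id' is in the predict set (PREDICT(N → α) = (FIRST(α) \ {ε}) ∪ (FOLLOW(N) if α ⇒* ε)).

L → [ L ]: PREDICT = { '[' }
L → id: PREDICT = { 'id' }
  'id' is in predict set, so this production goes in M[L, 'id']
L → e: PREDICT = { 'e' }

M[L, 'id'] = L → id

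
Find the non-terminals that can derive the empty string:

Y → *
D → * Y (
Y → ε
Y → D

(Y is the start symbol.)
ε-productions: Y → ε
So Y is immediately nullable.
No further non-terminal can be added: every production for the remaining non-terminals contains a terminal or a non-nullable non-terminal.
Nullable = { 'Y' }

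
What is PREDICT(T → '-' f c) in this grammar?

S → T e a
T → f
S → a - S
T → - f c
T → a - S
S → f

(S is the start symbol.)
PREDICT(T → '-' f c) = (FIRST(RHS) \ {ε}) ∪ (FOLLOW(T) if ε ∈ FIRST(RHS), i.e. RHS ⇒* ε)
FIRST('-' f c) = { '-' }
ε ∉ FIRST('-' f c), so FOLLOW(T) is not added.
PREDICT(T → '-' f c) = { '-' }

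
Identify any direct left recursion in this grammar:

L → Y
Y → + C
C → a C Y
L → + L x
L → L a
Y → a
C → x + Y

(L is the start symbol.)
Direct left recursion occurs when N → N α for some non-terminal N (the right-hand side begins with the left-hand side itself).

L → Y: starts with Y
Y → + C: starts with '+'
C → a C Y: starts with a
L → + L x: starts with '+'
L → L a: LEFT RECURSIVE (starts with L)
Y → a: starts with a
C → x + Y: starts with x

The grammar has direct left recursion on: L.

Answer: Yes, L is left-recursive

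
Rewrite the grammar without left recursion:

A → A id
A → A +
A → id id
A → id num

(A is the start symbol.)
A → id id A'
A → id num A'
A' → id A'
A' → + A'
A' → ε

A is directly left-recursive. The standard transformation for
  A → A α₁ | ... | A α_m | β₁ | ... | β_n
is
  A  → β₁ A' | ... | β_n A'
  A' → α₁ A' | ... | α_m A' | ε

A → id id becomes A → id id A'
A → id num becomes A → id num A'
A → A id becomes A' → id A'
A → A + becomes A' → + A'
Add A' → ε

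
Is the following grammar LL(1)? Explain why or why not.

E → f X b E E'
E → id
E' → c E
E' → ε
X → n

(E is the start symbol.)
A grammar is LL(1) if for each non-terminal N with multiple productions, the predict sets of those productions are pairwise disjoint, where PREDICT(N → α) = (FIRST(α) \ {ε}) ∪ (FOLLOW(N) if α ⇒* ε).

Relevant sets:
  FOLLOW(E') = { $, 'c' }

For E:
  PREDICT(E → f X b E E') = { 'f' }
  PREDICT(E → id) = { 'id' }
For E':
  PREDICT(E' → c E) = { 'c' }
  PREDICT(E' → ε) = { $, 'c' }
X has a single production, so nothing to check there.

Conflict found: Predict set conflict for E': { 'c' }
The grammar is NOT LL(1).

Answer: No. Predict set conflict for E': { 'c' }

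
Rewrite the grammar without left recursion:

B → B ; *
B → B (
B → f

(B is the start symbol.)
B is directly left-recursive. The standard transformation for
  A → A α₁ | ... | A α_m | β₁ | ... | β_n
is
  A  → β₁ A' | ... | β_n A'
  A' → α₁ A' | ... | α_m A' | ε

B → f becomes B → f B'
B → B ; * becomes B' → ; * B'
B → B ( becomes B' → ( B'
Add B' → ε

Resulting grammar:
B → f B'
B' → ; * B'
B' → ( B'
B' → ε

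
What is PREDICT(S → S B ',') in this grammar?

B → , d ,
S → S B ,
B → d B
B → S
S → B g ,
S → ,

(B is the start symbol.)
{ ',', 'd' }

PREDICT(S → S B ',') = (FIRST(RHS) \ {ε}) ∪ (FOLLOW(S) if ε ∈ FIRST(RHS), i.e. RHS ⇒* ε)
FIRST(S) = { ',', 'd' }
FIRST(S B ',') = { ',', 'd' }
ε ∉ FIRST(S B ','), so FOLLOW(S) is not added.
PREDICT(S → S B ',') = { ',', 'd' }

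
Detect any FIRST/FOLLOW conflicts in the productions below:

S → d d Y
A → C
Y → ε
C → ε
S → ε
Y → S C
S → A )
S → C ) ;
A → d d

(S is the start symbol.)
Nullable non-terminals: A, C, S, Y.
FIRST sets used below: FIRST(C) = { ε }, FIRST(A) = { 'd', ε }, FIRST(S) = { ')', 'd', ε }

A: nullable alternative(s) A → C; FOLLOW(A) = { ')' }
  A → C: FIRST \ {ε} = { } — this is the only nullable alternative, skip
  A → d d: FIRST \ {ε} = { 'd' } — disjoint from FOLLOW(A)
C has a nullable alternative but only one production, so nothing to check.

S: nullable alternative(s) S → ε; FOLLOW(S) = { $ }
  S → d d Y: FIRST \ {ε} = { 'd' } — disjoint from FOLLOW(S)
  S → ε: FIRST \ {ε} = { } — this is the only nullable alternative, skip
  S → A ): FIRST \ {ε} = { ')', 'd' } — disjoint from FOLLOW(S)
  S → C ) ;: FIRST \ {ε} = { ')' } — disjoint from FOLLOW(S)

Y: nullable alternative(s) Y → ε, Y → S C; FOLLOW(Y) = { $ }
  Y → ε: FIRST \ {ε} = { } — disjoint from FOLLOW(Y)
  Y → S C: FIRST \ {ε} = { ')', 'd' } — disjoint from FOLLOW(Y)

No FIRST/FOLLOW conflicts found.

Answer: No FIRST/FOLLOW conflicts.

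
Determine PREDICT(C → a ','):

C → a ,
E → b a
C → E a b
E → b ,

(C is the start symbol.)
PREDICT(C → a ',') = (FIRST(RHS) \ {ε}) ∪ (FOLLOW(C) if ε ∈ FIRST(RHS), i.e. RHS ⇒* ε)
FIRST(a ',') = { 'a' }
ε ∉ FIRST(a ','), so FOLLOW(C) is not added.
PREDICT(C → a ',') = { 'a' }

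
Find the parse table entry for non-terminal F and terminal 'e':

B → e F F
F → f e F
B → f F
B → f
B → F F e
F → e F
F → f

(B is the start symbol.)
To find M[F, 'e'], we find productions for F where 'e' is in the predict set (PREDICT(N → α) = (FIRST(α) \ {ε}) ∪ (FOLLOW(N) if α ⇒* ε)).

F → f e F: PREDICT = { 'f' }
F → e F: PREDICT = { 'e' }
  'e' is in predict set, so this production goes in M[F, 'e']
F → f: PREDICT = { 'f' }

M[F, 'e'] = F → e F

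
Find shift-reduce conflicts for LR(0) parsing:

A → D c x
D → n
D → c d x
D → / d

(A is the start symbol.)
Augment with A' → A and build the canonical LR(0) collection (I0 = CLOSURE({[A' → . A]}), then GOTO on every symbol after a dot until no new states appear). It has 11 states:
  I0: { [A → . D c x], [A' → . A], [D → . / d], [D → . c d x], [D → . n] }  — shift
  I1: { [D → / . d] }  — shift
  I2: { [A' → A .] }  — accept
  I3: { [A → D . c x] }  — shift
  I4: { [D → c . d x] }  — shift
  I5: { [D → n .] }  — reduce
  I6: { [D → c d . x] }  — shift
  I7: { [D → c d x .] }  — reduce
  I8: { [A → D c . x] }  — shift
  I9: { [A → D c x .] }  — reduce
  I10: { [D → / d .] }  — reduce

No state contains both a complete item and a shift item.

Answer: No shift-reduce conflicts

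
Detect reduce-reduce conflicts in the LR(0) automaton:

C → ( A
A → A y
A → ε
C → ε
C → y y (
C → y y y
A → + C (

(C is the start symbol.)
A reduce-reduce conflict occurs when an LR(0) state has two complete items [A → α .] and [B → β .] — both call for a reduction, and with no lookahead the parser cannot choose between them.

Augment with C' → C and build the canonical LR(0) collection (I0 = CLOSURE({[C' → . C]}), then GOTO on every symbol after a dot until no new states appear). It has 12 states:
  I0: { [C → . ( A], [C → . y y (], [C → . y y y], [C → .], [C' → . C] }  — shift, reduce
  I1: { [A → . + C (], [A → . A y], [A → .], [C → ( . A] }  — shift, reduce
  I2: { [C' → C .] }  — accept
  I3: { [C → y . y (], [C → y . y y] }  — shift
  I4: { [C → y y . (], [C → y y . y] }  — shift
  I5: { [C → y y ( .] }  — reduce
  I6: { [C → y y y .] }  — reduce
  I7: { [A → + . C (], [C → . ( A], [C → . y y (], [C → . y y y], [C → .] }  — shift, reduce
  I8: { [A → A . y], [C → ( A .] }  — shift, reduce
  I9: { [A → A y .] }  — reduce
  I10: { [A → + C . (] }  — shift
  I11: { [A → + C ( .] }  — reduce

No state contains more than one complete item.

Answer: No reduce-reduce conflicts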